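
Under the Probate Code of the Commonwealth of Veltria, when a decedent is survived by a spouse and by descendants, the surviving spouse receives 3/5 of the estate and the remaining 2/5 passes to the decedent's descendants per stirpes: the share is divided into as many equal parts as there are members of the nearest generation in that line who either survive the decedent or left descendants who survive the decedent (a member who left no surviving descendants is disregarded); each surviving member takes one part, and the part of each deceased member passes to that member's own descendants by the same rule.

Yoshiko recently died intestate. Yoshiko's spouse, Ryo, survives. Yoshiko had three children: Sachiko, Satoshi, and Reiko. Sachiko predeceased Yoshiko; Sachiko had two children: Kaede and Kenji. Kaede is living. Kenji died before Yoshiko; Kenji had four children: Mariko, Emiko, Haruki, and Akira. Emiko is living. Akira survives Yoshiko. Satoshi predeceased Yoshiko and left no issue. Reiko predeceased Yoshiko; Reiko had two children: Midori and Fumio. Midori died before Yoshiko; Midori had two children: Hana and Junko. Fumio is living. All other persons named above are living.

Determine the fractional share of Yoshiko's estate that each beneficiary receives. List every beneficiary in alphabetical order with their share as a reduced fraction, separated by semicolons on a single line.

Ryo, as surviving spouse, takes 3/5.
The remaining 2/5 passes to Yoshiko's descendants per stirpes.
Satoshi left no surviving issue, so that branch lapses and is disregarded.
The 2/5 is divided into 2 equal shares of 1/5 among Sachiko, Reiko.
Sachiko predeceased; the 1/5 allotted to Sachiko's branch passes to Sachiko's issue by representation.
The 1/5 is divided into 2 equal shares of 1/10 among Kaede, Kenji.
Kaede is living and takes 1/10.
Kenji predeceased; the 1/10 allotted to Kenji's branch passes to Kenji's issue by representation.
The 1/10 is divided into 4 equal shares of 1/40 among Mariko, Emiko, Haruki, Akira.
Mariko is living and takes 1/40.
Emiko is living and takes 1/40.
Haruki is living and takes 1/40.
Akira is living and takes 1/40.
Reiko predeceased; the 1/5 allotted to Reiko's branch passes to Reiko's issue by representation.
The 1/5 is divided into 2 equal shares of 1/10 among Midori, Fumio.
Midori predeceased; the 1/10 allotted to Midori's branch passes to Midori's issue by representation.
The 1/10 is divided into 2 equal shares of 1/20 among Hana, Junko.
Hana is living and takes 1/20.
Junko is living and takes 1/20.
Fumio is living and takes 1/10.

Akira 1/40; Emiko 1/40; Fumio 1/10; Hana 1/20; Haruki 1/40; Junko 1/20; Kaede 1/10; Mariko 1/40; Ryo 3/5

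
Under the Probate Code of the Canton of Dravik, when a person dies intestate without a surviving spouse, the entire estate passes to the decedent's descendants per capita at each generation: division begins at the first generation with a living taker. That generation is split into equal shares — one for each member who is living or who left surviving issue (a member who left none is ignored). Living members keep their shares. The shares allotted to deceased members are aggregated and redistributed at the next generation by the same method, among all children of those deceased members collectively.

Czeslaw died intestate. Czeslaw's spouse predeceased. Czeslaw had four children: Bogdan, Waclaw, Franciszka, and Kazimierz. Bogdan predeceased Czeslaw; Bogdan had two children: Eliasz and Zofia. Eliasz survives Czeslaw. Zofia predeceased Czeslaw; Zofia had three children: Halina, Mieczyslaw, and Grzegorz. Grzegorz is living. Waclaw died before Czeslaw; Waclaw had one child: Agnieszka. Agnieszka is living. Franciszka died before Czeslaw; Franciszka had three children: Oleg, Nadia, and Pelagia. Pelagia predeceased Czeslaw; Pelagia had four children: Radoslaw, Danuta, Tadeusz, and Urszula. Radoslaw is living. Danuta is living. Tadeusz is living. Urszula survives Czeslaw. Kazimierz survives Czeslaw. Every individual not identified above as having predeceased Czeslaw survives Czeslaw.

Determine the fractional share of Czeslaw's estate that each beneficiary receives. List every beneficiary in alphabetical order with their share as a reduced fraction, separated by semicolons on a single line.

There is no surviving spouse, so the entire estate passes to Czeslaw's descendants per capita at each generation.
At generation 1 (Bogdan, Waclaw, Franciszka, Kazimierz) there are 4 shares of (1)/4 = 1/4 each.
Living: Kazimierz — each takes 1/4.
Deceased: Bogdan, Waclaw, and Franciszka. Their combined 3/4 is pooled and carried to generation 2.
At generation 2 (Eliasz, Zofia, Agnieszka, Oleg, Nadia, Pelagia) there are 6 shares of (3/4)/6 = 1/8 each.
Living: Eliasz, Agnieszka, Oleg, and Nadia — each takes 1/8.
Deceased: Zofia and Pelagia. Their combined 1/4 is pooled and carried to generation 3.
At generation 3 (Halina, Mieczyslaw, Grzegorz, Radoslaw, Danuta, Tadeusz, Urszula) there are 7 shares of (1/4)/7 = 1/28 each.
Living: Halina, Mieczyslaw, Grzegorz, Radoslaw, Danuta, Tadeusz, and Urszula — each takes 1/28.

Agnieszka 1/8; Danuta 1/28; Eliasz 1/8; Grzegorz 1/28; Halina 1/28; Kazimierz 1/4; Mieczyslaw 1/28; Nadia 1/8; Oleg 1/8; Radoslaw 1/28; Tadeusz 1/28; Urszula 1/28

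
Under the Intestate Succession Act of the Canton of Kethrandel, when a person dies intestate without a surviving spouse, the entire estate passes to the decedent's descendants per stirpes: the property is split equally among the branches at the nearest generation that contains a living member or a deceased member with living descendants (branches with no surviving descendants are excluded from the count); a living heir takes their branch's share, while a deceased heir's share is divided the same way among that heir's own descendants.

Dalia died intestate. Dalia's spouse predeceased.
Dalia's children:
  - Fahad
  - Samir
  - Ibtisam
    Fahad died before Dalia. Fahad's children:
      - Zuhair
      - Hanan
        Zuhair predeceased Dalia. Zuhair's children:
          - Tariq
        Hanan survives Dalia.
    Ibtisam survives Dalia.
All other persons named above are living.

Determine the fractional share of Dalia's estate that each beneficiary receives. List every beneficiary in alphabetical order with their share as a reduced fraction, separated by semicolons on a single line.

There is no surviving spouse, so the entire estate passes to Dalia's descendants per stirpes.
The estate is divided into 3 equal shares of 1/3 among Fahad, Samir, Ibtisam.
Fahad predeceased; the 1/3 allotted to Fahad's branch passes to Fahad's issue by representation.
The 1/3 is divided into 2 equal shares of 1/6 among Zuhair, Hanan.
Zuhair predeceased; the 1/6 allotted to Zuhair's branch passes to Zuhair's issue by representation.
Tariq is the sole taker at this level and receives the full 1/6.
Hanan is living and takes 1/6.
Samir is living and takes 1/3.
Ibtisam is living and takes 1/3.

Hanan 1/6; Ibtisam 1/3; Samir 1/3; Tariq 1/6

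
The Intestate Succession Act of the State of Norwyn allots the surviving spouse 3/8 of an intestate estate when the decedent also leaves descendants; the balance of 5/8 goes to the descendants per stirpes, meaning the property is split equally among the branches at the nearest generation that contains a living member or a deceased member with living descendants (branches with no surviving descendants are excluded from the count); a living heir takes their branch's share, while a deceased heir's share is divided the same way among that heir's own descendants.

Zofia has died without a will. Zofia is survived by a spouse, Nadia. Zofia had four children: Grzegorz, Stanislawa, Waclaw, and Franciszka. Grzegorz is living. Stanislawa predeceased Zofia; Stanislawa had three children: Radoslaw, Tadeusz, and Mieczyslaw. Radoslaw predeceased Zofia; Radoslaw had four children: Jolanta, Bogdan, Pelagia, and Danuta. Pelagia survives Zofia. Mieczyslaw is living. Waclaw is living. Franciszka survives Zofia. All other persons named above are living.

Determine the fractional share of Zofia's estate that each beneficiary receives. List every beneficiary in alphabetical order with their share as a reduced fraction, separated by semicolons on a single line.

Nadia, as surviving spouse, takes 3/8.
The remaining 5/8 passes to Zofia's descendants per stirpes.
The 5/8 is divided into 4 equal shares of 5/32 among Grzegorz, Stanislawa, Waclaw, Franciszka.
Grzegorz is living and takes 5/32.
Stanislawa predeceased; the 5/32 allotted to Stanislawa's branch passes to Stanislawa's issue by representation.
The 5/32 is divided into 3 equal shares of 5/96 among Radoslaw, Tadeusz, Mieczyslaw.
Radoslaw predeceased; the 5/96 allotted to Radoslaw's branch passes to Radoslaw's issue by representation.
The 5/96 is divided into 4 equal shares of 5/384 among Jolanta, Bogdan, Pelagia, Danuta.
Jolanta is living and takes 5/384.
Bogdan is living and takes 5/384.
Pelagia is living and takes 5/384.
Danuta is living and takes 5/384.
Tadeusz is living and takes 5/96.
Mieczyslaw is living and takes 5/96.
Waclaw is living and takes 5/32.
Franciszka is living and takes 5/32.

Bogdan 5/384; Danuta 5/384; Franciszka 5/32; Grzegorz 5/32; Jolanta 5/384; Mieczyslaw 5/96; Nadia 3/8; Pelagia 5/384; Tadeusz 5/96; Waclaw 5/32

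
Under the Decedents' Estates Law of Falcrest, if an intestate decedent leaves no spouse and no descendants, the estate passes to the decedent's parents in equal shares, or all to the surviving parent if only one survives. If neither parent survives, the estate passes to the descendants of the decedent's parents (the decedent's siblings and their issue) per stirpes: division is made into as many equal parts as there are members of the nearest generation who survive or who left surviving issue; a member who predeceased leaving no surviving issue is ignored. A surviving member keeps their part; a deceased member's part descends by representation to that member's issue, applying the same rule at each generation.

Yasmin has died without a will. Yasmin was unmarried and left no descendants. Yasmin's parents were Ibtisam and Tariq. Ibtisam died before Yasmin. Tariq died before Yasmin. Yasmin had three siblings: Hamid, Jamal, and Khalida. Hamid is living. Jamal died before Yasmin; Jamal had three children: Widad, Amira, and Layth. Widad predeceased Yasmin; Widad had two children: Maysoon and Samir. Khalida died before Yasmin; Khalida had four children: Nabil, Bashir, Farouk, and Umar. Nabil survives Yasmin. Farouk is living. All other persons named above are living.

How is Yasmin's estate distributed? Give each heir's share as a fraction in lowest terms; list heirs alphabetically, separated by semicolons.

Amira 1/9; Bashir 1/12; Farouk 1/12; Hamid 1/3; Layth 1/9; Maysoon 1/18; Nabil 1/12; Samir 1/18; Umar 1/12

Neither parent survives and there are no descendants, so the estate passes to Yasmin's siblings and their issue per stirpes.
The estate is divided into 3 equal shares of 1/3 among Hamid, Jamal, Khalida.
Hamid is living and takes 1/3.
Jamal predeceased; the 1/3 allotted to Jamal's branch passes to Jamal's issue by representation.
The 1/3 is divided into 3 equal shares of 1/9 among Widad, Amira, Layth.
Widad predeceased; the 1/9 allotted to Widad's branch passes to Widad's issue by representation.
The 1/9 is divided into 2 equal shares of 1/18 among Maysoon, Samir.
Maysoon is living and takes 1/18.
Samir is living and takes 1/18.
Amira is living and takes 1/9.
Layth is living and takes 1/9.
Khalida predeceased; the 1/3 allotted to Khalida's branch passes to Khalida's issue by representation.
The 1/3 is divided into 4 equal shares of 1/12 among Nabil, Bashir, Farouk, Umar.
Nabil is living and takes 1/12.
Bashir is living and takes 1/12.
Farouk is living and takes 1/12.
Umar is living and takes 1/12.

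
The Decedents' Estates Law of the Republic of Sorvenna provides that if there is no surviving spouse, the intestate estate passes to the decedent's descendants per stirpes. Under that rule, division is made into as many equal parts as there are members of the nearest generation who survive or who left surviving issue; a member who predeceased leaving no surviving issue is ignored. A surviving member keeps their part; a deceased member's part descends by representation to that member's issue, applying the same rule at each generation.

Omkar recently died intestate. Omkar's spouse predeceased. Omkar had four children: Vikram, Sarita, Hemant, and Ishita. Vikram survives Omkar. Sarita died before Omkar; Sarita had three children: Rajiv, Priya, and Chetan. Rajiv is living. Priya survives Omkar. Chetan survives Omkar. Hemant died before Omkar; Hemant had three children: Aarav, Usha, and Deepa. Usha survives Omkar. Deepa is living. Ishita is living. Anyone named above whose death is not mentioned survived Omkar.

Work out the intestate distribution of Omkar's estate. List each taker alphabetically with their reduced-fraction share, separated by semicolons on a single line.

Aarav 1/12; Chetan 1/12; Deepa 1/12; Ishita 1/4; Priya 1/12; Rajiv 1/12; Usha 1/12; Vikram 1/4

There is no surviving spouse, so the entire estate passes to Omkar's descendants per stirpes.
The estate is divided into 4 equal shares of 1/4 among Vikram, Sarita, Hemant, Ishita.
Vikram is living and takes 1/4.
Sarita predeceased; the 1/4 allotted to Sarita's branch passes to Sarita's issue by representation.
The 1/4 is divided into 3 equal shares of 1/12 among Rajiv, Priya, Chetan.
Rajiv is living and takes 1/12.
Priya is living and takes 1/12.
Chetan is living and takes 1/12.
Hemant predeceased; the 1/4 allotted to Hemant's branch passes to Hemant's issue by representation.
The 1/4 is divided into 3 equal shares of 1/12 among Aarav, Usha, Deepa.
Aarav is living and takes 1/12.
Usha is living and takes 1/12.
Deepa is living and takes 1/12.
Ishita is living and takes 1/4.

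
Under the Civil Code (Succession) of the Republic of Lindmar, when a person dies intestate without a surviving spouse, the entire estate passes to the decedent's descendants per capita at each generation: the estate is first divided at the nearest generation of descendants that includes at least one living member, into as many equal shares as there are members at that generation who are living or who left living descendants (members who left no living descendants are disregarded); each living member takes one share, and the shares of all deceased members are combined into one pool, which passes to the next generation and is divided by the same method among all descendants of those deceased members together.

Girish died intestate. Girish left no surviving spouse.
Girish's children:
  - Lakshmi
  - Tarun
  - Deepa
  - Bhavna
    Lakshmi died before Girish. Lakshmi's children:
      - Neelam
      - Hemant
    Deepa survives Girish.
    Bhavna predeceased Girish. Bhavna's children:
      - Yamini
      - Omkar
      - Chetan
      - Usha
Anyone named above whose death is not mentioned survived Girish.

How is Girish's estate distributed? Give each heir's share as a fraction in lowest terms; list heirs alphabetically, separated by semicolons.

Chetan 1/12; Deepa 1/4; Hemant 1/12; Neelam 1/12; Omkar 1/12; Tarun 1/4; Usha 1/12; Yamini 1/12

There is no surviving spouse, so the entire estate passes to Girish's descendants per capita at each generation.
At generation 1 (Lakshmi, Tarun, Deepa, Bhavna) there are 4 shares of (1)/4 = 1/4 each.
Living: Tarun and Deepa — each takes 1/4.
Deceased: Lakshmi and Bhavna. Their combined 1/2 is pooled and carried to generation 2.
At generation 2 (Neelam, Hemant, Yamini, Omkar, Chetan, Usha) there are 6 shares of (1/2)/6 = 1/12 each.
Living: Neelam, Hemant, Yamini, Omkar, Chetan, and Usha — each takes 1/12.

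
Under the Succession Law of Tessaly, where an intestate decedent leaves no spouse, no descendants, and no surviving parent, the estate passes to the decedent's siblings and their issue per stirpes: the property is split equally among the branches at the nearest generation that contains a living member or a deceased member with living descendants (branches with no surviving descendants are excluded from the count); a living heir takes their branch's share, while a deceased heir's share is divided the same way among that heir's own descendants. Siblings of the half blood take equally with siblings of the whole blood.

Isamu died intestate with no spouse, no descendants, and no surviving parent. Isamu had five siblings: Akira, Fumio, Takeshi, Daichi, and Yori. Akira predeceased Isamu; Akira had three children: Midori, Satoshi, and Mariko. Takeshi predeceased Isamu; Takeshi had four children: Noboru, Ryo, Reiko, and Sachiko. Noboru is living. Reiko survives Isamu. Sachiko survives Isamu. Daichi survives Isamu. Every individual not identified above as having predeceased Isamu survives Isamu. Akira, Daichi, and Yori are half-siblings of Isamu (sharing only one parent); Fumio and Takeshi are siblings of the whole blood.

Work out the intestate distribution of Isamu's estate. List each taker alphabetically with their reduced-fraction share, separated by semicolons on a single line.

No spouse, descendants, or parent survives, so the estate passes to Isamu's siblings per stirpes.
Half-blood and whole-blood siblings take equally under the stated rule.
The estate is divided into 5 equal shares of 1/5 among Akira, Fumio, Takeshi, Daichi, Yori.
Akira predeceased; the 1/5 allotted to Akira's branch passes to Akira's issue by representation.
The 1/5 is divided into 3 equal shares of 1/15 among Midori, Satoshi, Mariko.
Midori is living and takes 1/15.
Satoshi is living and takes 1/15.
Mariko is living and takes 1/15.
Fumio is living and takes 1/5.
Takeshi predeceased; the 1/5 allotted to Takeshi's branch passes to Takeshi's issue by representation.
The 1/5 is divided into 4 equal shares of 1/20 among Noboru, Ryo, Reiko, Sachiko.
Noboru is living and takes 1/20.
Ryo is living and takes 1/20.
Reiko is living and takes 1/20.
Sachiko is living and takes 1/20.
Daichi is living and takes 1/5.
Yori is living and takes 1/5.

Daichi 1/5; Fumio 1/5; Mariko 1/15; Midori 1/15; Noboru 1/20; Reiko 1/20; Ryo 1/20; Sachiko 1/20; Satoshi 1/15; Yori 1/5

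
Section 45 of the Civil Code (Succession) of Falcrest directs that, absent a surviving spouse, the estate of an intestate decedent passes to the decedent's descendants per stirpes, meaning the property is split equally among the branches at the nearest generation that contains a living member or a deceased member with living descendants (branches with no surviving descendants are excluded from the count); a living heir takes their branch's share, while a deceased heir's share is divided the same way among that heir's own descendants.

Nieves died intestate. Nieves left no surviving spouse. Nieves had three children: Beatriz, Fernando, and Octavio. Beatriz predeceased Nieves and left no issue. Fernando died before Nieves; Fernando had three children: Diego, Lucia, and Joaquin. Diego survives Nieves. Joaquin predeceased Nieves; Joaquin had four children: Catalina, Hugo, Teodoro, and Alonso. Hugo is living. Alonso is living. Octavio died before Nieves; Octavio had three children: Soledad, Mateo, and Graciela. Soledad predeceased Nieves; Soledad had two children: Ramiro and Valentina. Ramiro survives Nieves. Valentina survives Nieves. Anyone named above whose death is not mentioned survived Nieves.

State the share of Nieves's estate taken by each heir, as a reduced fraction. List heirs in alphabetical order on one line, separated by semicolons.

Alonso 1/24; Catalina 1/24; Diego 1/6; Graciela 1/6; Hugo 1/24; Lucia 1/6; Mateo 1/6; Ramiro 1/12; Teodoro 1/24; Valentina 1/12

There is no surviving spouse, so the entire estate passes to Nieves's descendants per stirpes.
Beatriz left no surviving issue, so that branch lapses and is disregarded.
The estate is divided into 2 equal shares of 1/2 among Fernando, Octavio.
Fernando predeceased; the 1/2 allotted to Fernando's branch passes to Fernando's issue by representation.
The 1/2 is divided into 3 equal shares of 1/6 among Diego, Lucia, Joaquin.
Diego is living and takes 1/6.
Lucia is living and takes 1/6.
Joaquin predeceased; the 1/6 allotted to Joaquin's branch passes to Joaquin's issue by representation.
The 1/6 is divided into 4 equal shares of 1/24 among Catalina, Hugo, Teodoro, Alonso.
Catalina is living and takes 1/24.
Hugo is living and takes 1/24.
Teodoro is living and takes 1/24.
Alonso is living and takes 1/24.
Octavio predeceased; the 1/2 allotted to Octavio's branch passes to Octavio's issue by representation.
The 1/2 is divided into 3 equal shares of 1/6 among Soledad, Mateo, Graciela.
Soledad predeceased; the 1/6 allotted to Soledad's branch passes to Soledad's issue by representation.
The 1/6 is divided into 2 equal shares of 1/12 among Ramiro, Valentina.
Ramiro is living and takes 1/12.
Valentina is living and takes 1/12.
Mateo is living and takes 1/6.
Graciela is living and takes 1/6.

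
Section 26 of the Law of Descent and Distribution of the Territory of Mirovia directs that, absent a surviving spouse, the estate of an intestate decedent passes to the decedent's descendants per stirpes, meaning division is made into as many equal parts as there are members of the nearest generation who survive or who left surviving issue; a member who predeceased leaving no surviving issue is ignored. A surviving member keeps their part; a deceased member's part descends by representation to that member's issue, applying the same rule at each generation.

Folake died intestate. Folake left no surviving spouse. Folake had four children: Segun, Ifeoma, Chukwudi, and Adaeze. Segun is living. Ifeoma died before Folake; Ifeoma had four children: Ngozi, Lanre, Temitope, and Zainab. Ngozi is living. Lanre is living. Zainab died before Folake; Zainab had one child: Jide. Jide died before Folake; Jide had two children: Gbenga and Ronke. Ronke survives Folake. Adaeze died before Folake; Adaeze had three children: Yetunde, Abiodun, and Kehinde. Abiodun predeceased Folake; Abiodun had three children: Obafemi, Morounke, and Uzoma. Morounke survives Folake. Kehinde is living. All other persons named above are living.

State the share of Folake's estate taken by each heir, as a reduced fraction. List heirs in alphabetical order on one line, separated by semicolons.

Chukwudi 1/4; Gbenga 1/32; Kehinde 1/12; Lanre 1/16; Morounke 1/36; Ngozi 1/16; Obafemi 1/36; Ronke 1/32; Segun 1/4; Temitope 1/16; Uzoma 1/36; Yetunde 1/12

There is no surviving spouse, so the entire estate passes to Folake's descendants per stirpes.
The estate is divided into 4 equal shares of 1/4 among Segun, Ifeoma, Chukwudi, Adaeze.
Segun is living and takes 1/4.
Ifeoma predeceased; the 1/4 allotted to Ifeoma's branch passes to Ifeoma's issue by representation.
The 1/4 is divided into 4 equal shares of 1/16 among Ngozi, Lanre, Temitope, Zainab.
Ngozi is living and takes 1/16.
Lanre is living and takes 1/16.
Temitope is living and takes 1/16.
Zainab predeceased; the 1/16 allotted to Zainab's branch passes to Zainab's issue by representation.
Jide's line is the sole branch at this level, so the full 1/16 passes to Jide's issue by representation.
The 1/16 is divided into 2 equal shares of 1/32 among Gbenga, Ronke.
Gbenga is living and takes 1/32.
Ronke is living and takes 1/32.
Chukwudi is living and takes 1/4.
Adaeze predeceased; the 1/4 allotted to Adaeze's branch passes to Adaeze's issue by representation.
The 1/4 is divided into 3 equal shares of 1/12 among Yetunde, Abiodun, Kehinde.
Yetunde is living and takes 1/12.
Abiodun predeceased; the 1/12 allotted to Abiodun's branch passes to Abiodun's issue by representation.
The 1/12 is divided into 3 equal shares of 1/36 among Obafemi, Morounke, Uzoma.
Obafemi is living and takes 1/36.
Morounke is living and takes 1/36.
Uzoma is living and takes 1/36.
Kehinde is living and takes 1/12.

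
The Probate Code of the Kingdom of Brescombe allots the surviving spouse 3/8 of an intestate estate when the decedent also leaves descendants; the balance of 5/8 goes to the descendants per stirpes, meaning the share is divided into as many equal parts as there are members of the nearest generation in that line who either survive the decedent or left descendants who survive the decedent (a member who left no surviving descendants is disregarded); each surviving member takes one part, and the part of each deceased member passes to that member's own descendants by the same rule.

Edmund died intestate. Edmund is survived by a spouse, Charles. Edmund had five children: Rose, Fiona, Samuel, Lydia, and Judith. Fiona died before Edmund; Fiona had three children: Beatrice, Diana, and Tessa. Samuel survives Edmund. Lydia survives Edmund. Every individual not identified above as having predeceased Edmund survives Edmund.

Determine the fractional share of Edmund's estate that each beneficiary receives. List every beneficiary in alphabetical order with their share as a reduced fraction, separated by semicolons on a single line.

Charles, as surviving spouse, takes 3/8.
The remaining 5/8 passes to Edmund's descendants per stirpes.
The 5/8 is divided into 5 equal shares of 1/8 among Rose, Fiona, Samuel, Lydia, Judith.
Rose is living and takes 1/8.
Fiona predeceased; the 1/8 allotted to Fiona's branch passes to Fiona's issue by representation.
The 1/8 is divided into 3 equal shares of 1/24 among Beatrice, Diana, Tessa.
Beatrice is living and takes 1/24.
Diana is living and takes 1/24.
Tessa is living and takes 1/24.
Samuel is living and takes 1/8.
Lydia is living and takes 1/8.
Judith is living and takes 1/8.

Beatrice 1/24; Charles 3/8; Diana 1/24; Judith 1/8; Lydia 1/8; Rose 1/8; Samuel 1/8; Tessa 1/24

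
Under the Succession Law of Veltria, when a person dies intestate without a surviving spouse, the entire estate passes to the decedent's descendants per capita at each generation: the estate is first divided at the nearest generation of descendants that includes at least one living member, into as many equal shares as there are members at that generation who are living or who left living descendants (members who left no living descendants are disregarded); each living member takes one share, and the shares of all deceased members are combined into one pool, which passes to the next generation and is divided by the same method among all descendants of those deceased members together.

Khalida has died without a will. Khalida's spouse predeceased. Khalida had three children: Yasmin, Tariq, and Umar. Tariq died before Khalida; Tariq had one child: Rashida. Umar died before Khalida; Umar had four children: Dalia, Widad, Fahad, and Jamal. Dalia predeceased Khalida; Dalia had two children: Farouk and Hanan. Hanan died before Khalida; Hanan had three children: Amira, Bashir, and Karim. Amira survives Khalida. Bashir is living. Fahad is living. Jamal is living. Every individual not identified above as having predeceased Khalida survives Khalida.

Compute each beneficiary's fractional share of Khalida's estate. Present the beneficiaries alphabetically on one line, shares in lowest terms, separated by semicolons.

There is no surviving spouse, so the entire estate passes to Khalida's descendants per capita at each generation.
At generation 1 (Yasmin, Tariq, Umar) there are 3 shares of (1)/3 = 1/3 each.
Living: Yasmin — each takes 1/3.
Deceased: Tariq and Umar. Their combined 2/3 is pooled and carried to generation 2.
At generation 2 (Rashida, Dalia, Widad, Fahad, Jamal) there are 5 shares of (2/3)/5 = 2/15 each.
Living: Rashida, Widad, Fahad, and Jamal — each takes 2/15.
Deceased: Dalia. That 2/15 share is carried to generation 3.
At generation 3 (Farouk, Hanan) there are 2 shares of (2/15)/2 = 1/15 each.
Living: Farouk — each takes 1/15.
Deceased: Hanan. That 1/15 share is carried to generation 4.
At generation 4 (Amira, Bashir, Karim) there are 3 shares of (1/15)/3 = 1/45 each.
Living: Amira, Bashir, and Karim — each takes 1/45.

Amira 1/45; Bashir 1/45; Fahad 2/15; Farouk 1/15; Jamal 2/15; Karim 1/45; Rashida 2/15; Widad 2/15; Yasmin 1/3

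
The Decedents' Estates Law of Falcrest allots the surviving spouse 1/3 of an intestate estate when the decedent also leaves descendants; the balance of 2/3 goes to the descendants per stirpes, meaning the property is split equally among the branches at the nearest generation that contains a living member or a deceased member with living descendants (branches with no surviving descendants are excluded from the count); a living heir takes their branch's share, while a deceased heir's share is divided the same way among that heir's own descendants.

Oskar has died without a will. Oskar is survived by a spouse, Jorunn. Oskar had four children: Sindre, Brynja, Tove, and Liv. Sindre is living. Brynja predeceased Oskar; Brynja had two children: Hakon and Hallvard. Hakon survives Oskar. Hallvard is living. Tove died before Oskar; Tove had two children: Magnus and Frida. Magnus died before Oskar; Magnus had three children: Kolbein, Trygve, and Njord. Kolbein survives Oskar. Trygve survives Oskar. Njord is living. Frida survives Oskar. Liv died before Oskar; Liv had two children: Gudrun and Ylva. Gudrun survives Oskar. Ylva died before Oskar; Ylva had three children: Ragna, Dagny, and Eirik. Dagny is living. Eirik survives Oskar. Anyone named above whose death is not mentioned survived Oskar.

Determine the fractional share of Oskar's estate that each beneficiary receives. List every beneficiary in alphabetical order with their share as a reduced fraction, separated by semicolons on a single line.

Dagny 1/36; Eirik 1/36; Frida 1/12; Gudrun 1/12; Hakon 1/12; Hallvard 1/12; Jorunn 1/3; Kolbein 1/36; Njord 1/36; Ragna 1/36; Sindre 1/6; Trygve 1/36

Jorunn, as surviving spouse, takes 1/3.
The remaining 2/3 passes to Oskar's descendants per stirpes.
The 2/3 is divided into 4 equal shares of 1/6 among Sindre, Brynja, Tove, Liv.
Sindre is living and takes 1/6.
Brynja predeceased; the 1/6 allotted to Brynja's branch passes to Brynja's issue by representation.
The 1/6 is divided into 2 equal shares of 1/12 among Hakon, Hallvard.
Hakon is living and takes 1/12.
Hallvard is living and takes 1/12.
Tove predeceased; the 1/6 allotted to Tove's branch passes to Tove's issue by representation.
The 1/6 is divided into 2 equal shares of 1/12 among Magnus, Frida.
Magnus predeceased; the 1/12 allotted to Magnus's branch passes to Magnus's issue by representation.
The 1/12 is divided into 3 equal shares of 1/36 among Kolbein, Trygve, Njord.
Kolbein is living and takes 1/36.
Trygve is living and takes 1/36.
Njord is living and takes 1/36.
Frida is living and takes 1/12.
Liv predeceased; the 1/6 allotted to Liv's branch passes to Liv's issue by representation.
The 1/6 is divided into 2 equal shares of 1/12 among Gudrun, Ylva.
Gudrun is living and takes 1/12.
Ylva predeceased; the 1/12 allotted to Ylva's branch passes to Ylva's issue by representation.
The 1/12 is divided into 3 equal shares of 1/36 among Ragna, Dagny, Eirik.
Ragna is living and takes 1/36.
Dagny is living and takes 1/36.
Eirik is living and takes 1/36.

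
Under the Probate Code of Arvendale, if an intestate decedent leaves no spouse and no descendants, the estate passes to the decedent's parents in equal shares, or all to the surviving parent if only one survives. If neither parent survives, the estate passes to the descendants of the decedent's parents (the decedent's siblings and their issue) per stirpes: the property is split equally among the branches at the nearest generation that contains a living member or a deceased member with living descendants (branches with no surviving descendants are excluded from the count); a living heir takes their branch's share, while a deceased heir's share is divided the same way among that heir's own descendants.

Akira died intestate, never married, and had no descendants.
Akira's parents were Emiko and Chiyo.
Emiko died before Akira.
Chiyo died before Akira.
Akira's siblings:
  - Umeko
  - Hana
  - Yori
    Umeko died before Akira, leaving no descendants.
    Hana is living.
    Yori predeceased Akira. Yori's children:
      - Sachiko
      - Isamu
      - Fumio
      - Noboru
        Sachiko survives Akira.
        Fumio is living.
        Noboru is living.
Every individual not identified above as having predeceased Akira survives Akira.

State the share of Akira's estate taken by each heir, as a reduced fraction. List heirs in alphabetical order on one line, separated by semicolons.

Neither parent survives and there are no descendants, so the estate passes to Akira's siblings and their issue per stirpes.
Umeko left no surviving issue, so that branch lapses and is disregarded.
The estate is divided into 2 equal shares of 1/2 among Hana, Yori.
Hana is living and takes 1/2.
Yori predeceased; the 1/2 allotted to Yori's branch passes to Yori's issue by representation.
The 1/2 is divided into 4 equal shares of 1/8 among Sachiko, Isamu, Fumio, Noboru.
Sachiko is living and takes 1/8.
Isamu is living and takes 1/8.
Fumio is living and takes 1/8.
Noboru is living and takes 1/8.

Fumio 1/8; Hana 1/2; Isamu 1/8; Noboru 1/8; Sachiko 1/8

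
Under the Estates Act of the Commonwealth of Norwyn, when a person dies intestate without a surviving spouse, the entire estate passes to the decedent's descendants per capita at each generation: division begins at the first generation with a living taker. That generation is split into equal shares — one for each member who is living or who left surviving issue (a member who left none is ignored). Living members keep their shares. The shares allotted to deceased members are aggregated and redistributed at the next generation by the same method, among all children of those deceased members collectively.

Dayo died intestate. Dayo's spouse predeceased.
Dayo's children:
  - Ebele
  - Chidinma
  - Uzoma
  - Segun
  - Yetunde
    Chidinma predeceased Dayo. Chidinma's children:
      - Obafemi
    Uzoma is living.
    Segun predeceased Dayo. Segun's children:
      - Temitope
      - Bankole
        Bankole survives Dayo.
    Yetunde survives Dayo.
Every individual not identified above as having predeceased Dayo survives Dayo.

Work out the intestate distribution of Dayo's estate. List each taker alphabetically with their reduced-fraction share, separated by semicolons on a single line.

Bankole 2/15; Ebele 1/5; Obafemi 2/15; Temitope 2/15; Uzoma 1/5; Yetunde 1/5

There is no surviving spouse, so the entire estate passes to Dayo's descendants per capita at each generation.
At generation 1 (Ebele, Chidinma, Uzoma, Segun, Yetunde) there are 5 shares of (1)/5 = 1/5 each.
Living: Ebele, Uzoma, and Yetunde — each takes 1/5.
Deceased: Chidinma and Segun. Their combined 2/5 is pooled and carried to generation 2.
At generation 2 (Obafemi, Temitope, Bankole) there are 3 shares of (2/5)/3 = 2/15 each.
Living: Obafemi, Temitope, and Bankole — each takes 2/15.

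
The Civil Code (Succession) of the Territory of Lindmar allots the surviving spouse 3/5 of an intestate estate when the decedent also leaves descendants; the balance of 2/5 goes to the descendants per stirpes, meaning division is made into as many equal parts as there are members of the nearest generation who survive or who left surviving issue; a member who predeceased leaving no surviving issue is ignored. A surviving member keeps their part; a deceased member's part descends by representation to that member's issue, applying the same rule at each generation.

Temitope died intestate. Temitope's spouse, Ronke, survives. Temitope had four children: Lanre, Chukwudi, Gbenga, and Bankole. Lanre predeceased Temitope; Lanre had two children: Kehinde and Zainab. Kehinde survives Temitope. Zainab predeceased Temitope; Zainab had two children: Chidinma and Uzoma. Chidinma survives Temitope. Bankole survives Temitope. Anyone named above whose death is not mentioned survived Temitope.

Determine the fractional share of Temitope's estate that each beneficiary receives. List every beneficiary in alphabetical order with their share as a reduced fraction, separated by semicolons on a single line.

Ronke, as surviving spouse, takes 3/5.
The remaining 2/5 passes to Temitope's descendants per stirpes.
The 2/5 is divided into 4 equal shares of 1/10 among Lanre, Chukwudi, Gbenga, Bankole.
Lanre predeceased; the 1/10 allotted to Lanre's branch passes to Lanre's issue by representation.
The 1/10 is divided into 2 equal shares of 1/20 among Kehinde, Zainab.
Kehinde is living and takes 1/20.
Zainab predeceased; the 1/20 allotted to Zainab's branch passes to Zainab's issue by representation.
The 1/20 is divided into 2 equal shares of 1/40 among Chidinma, Uzoma.
Chidinma is living and takes 1/40.
Uzoma is living and takes 1/40.
Chukwudi is living and takes 1/10.
Gbenga is living and takes 1/10.
Bankole is living and takes 1/10.

Bankole 1/10; Chidinma 1/40; Chukwudi 1/10; Gbenga 1/10; Kehinde 1/20; Ronke 3/5; Uzoma 1/40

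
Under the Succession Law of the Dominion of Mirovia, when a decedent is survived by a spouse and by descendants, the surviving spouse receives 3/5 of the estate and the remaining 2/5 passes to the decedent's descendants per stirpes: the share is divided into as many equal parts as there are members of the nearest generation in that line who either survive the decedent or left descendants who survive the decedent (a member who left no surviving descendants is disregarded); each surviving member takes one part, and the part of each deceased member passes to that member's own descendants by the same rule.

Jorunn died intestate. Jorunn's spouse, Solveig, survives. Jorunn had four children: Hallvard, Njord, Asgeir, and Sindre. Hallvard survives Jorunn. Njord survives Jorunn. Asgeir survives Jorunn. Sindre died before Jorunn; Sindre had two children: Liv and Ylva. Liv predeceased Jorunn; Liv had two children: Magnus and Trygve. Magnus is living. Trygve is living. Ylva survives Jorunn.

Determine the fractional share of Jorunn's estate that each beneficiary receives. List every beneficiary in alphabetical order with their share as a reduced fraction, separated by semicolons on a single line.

Solveig, as surviving spouse, takes 3/5.
The remaining 2/5 passes to Jorunn's descendants per stirpes.
The 2/5 is divided into 4 equal shares of 1/10 among Hallvard, Njord, Asgeir, Sindre.
Hallvard is living and takes 1/10.
Njord is living and takes 1/10.
Asgeir is living and takes 1/10.
Sindre predeceased; the 1/10 allotted to Sindre's branch passes to Sindre's issue by representation.
The 1/10 is divided into 2 equal shares of 1/20 among Liv, Ylva.
Liv predeceased; the 1/20 allotted to Liv's branch passes to Liv's issue by representation.
The 1/20 is divided into 2 equal shares of 1/40 among Magnus, Trygve.
Magnus is living and takes 1/40.
Trygve is living and takes 1/40.
Ylva is living and takes 1/20.

Asgeir 1/10; Hallvard 1/10; Magnus 1/40; Njord 1/10; Solveig 3/5; Trygve 1/40; Ylva 1/20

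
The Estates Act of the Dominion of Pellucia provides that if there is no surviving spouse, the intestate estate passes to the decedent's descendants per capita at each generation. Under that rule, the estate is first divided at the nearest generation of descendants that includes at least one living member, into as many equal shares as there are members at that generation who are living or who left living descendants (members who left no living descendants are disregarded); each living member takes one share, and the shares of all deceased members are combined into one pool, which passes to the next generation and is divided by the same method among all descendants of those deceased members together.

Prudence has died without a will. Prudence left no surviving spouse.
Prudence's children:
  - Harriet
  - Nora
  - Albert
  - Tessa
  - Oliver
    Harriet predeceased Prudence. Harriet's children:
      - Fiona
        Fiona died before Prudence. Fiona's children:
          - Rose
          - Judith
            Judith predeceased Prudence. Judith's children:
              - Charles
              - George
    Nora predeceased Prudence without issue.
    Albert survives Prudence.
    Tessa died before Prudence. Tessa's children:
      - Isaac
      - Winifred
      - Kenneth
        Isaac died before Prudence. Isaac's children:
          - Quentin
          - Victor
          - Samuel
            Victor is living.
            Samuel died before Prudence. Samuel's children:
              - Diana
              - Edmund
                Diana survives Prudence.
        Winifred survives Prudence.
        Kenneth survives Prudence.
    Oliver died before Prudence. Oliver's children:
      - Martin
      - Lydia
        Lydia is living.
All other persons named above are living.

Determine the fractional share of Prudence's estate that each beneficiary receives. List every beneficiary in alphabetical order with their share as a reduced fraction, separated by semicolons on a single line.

Albert 1/4; Charles 1/40; Diana 1/40; Edmund 1/40; George 1/40; Kenneth 1/8; Lydia 1/8; Martin 1/8; Quentin 1/20; Rose 1/20; Victor 1/20; Winifred 1/8

There is no surviving spouse, so the entire estate passes to Prudence's descendants per capita at each generation.
At generation 1 (Harriet, Albert, Tessa, Oliver) there are 4 shares of (1)/4 = 1/4 each.
Living: Albert — each takes 1/4.
Deceased: Harriet, Tessa, and Oliver. Their combined 3/4 is pooled and carried to generation 2.
At generation 2 (Fiona, Isaac, Winifred, Kenneth, Martin, Lydia) there are 6 shares of (3/4)/6 = 1/8 each.
Living: Winifred, Kenneth, Martin, and Lydia — each takes 1/8.
Deceased: Fiona and Isaac. Their combined 1/4 is pooled and carried to generation 3.
At generation 3 (Rose, Judith, Quentin, Victor, Samuel) there are 5 shares of (1/4)/5 = 1/20 each.
Living: Rose, Quentin, and Victor — each takes 1/20.
Deceased: Judith and Samuel. Their combined 1/10 is pooled and carried to generation 4.
At generation 4 (Charles, George, Diana, Edmund) there are 4 shares of (1/10)/4 = 1/40 each.
Living: Charles, George, Diana, and Edmund — each takes 1/40.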